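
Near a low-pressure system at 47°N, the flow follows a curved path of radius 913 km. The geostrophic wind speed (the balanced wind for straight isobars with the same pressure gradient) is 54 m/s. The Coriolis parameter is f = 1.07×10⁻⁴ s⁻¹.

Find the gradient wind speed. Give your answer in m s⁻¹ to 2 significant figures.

Around a low, centrifugal force acts outward with Coriolis, so pressure-gradient force balances both:
(1/ρ)|∂P/∂n| = fV + V²/R  →  V² + fR·V − fR·V_g = 0
With fR = 1.07×10⁻⁴ × 913×10³ m = 97.7 m/s:
V = [−fR + √((fR)² + 4 fR V_g)]/2 = [−97.7 + √(97.7² + 4×97.7×54)]/2 = 38.7 m/s
Subgeostrophic (V < V_g = 54 m/s), as expected around a low.

39 m s⁻¹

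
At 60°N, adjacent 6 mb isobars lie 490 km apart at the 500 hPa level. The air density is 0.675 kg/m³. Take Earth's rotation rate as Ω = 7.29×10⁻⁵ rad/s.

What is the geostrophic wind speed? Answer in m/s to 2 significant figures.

14 m/s

Coriolis parameter at 60°N:
f = 2Ω sin φ = 2 × 7.29×10⁻⁵ × sin 60° = 1.26×10⁻⁴ s⁻¹
Pressure gradient: |∂P/∂n| = 600 Pa / 490000 m = 1.22×10⁻³ Pa/m
Geostrophic balance (pressure-gradient force = Coriolis force):
V_g = (1/(fρ)) |∂P/∂n| = 1.22×10⁻³ / (1.26×10⁻⁴ × 0.675) = 14.4 m/s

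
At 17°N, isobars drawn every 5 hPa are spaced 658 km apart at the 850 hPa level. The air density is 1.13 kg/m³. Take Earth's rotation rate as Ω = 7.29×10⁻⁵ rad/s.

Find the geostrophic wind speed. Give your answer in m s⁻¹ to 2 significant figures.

Coriolis parameter at 17°N:
f = 2Ω sin φ = 2 × 7.29×10⁻⁵ × sin 17° = 4.26×10⁻⁵ s⁻¹
Pressure gradient: |∂P/∂n| = 500 Pa / 658000 m = 7.60×10⁻⁴ Pa/m
Geostrophic balance (pressure-gradient force = Coriolis force):
V_g = (1/(fρ)) |∂P/∂n| = 7.60×10⁻⁴ / (4.26×10⁻⁵ × 1.13) = 15.8 m/s

16 m s⁻¹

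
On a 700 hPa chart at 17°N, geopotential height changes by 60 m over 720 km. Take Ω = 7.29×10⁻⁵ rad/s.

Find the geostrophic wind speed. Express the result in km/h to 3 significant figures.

Coriolis parameter at 17°N:
f = 2Ω sin φ = 2 × 7.29×10⁻⁵ × sin 17° = 4.26×10⁻⁵ s⁻¹
Height gradient: |∂Z/∂n| = 60 m / 720000 m = 8.33×10⁻⁵
On a pressure surface, geostrophic balance gives V_g = (g/f)|∂Z/∂n|:
V_g = 9.81 × 8.33×10⁻⁵ / 4.26×10⁻⁵ = 19.2 m/s
Converting: 19.2 m/s × 3.6 = 69.0 km/h

69.0 km/h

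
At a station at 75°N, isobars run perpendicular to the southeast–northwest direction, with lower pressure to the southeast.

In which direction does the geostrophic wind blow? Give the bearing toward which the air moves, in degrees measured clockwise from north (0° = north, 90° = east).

225°

The pressure-gradient force points toward the southeast (bearing 135°).
Geostrophic balance: in the Northern Hemisphere the Coriolis force deflects motion to the right, so the geostrophic wind blows 90° to the right of the pressure-gradient force (low pressure on the left).
Rotating 135° by 90° clockwise gives 225° — the wind blows toward the southwest.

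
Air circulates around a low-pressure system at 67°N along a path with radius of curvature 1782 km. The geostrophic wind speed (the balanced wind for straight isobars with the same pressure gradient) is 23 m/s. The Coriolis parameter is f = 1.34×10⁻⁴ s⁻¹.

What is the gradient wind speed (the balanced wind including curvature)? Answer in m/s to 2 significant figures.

Around a low, centrifugal force acts outward with Coriolis, so pressure-gradient force balances both:
(1/ρ)|∂P/∂n| = fV + V²/R  →  V² + fR·V − fR·V_g = 0
With fR = 1.34×10⁻⁴ × 1782×10³ m = 239 m/s:
V = [−fR + √((fR)² + 4 fR V_g)]/2 = [−239 + √(239² + 4×239×23)]/2 = 21.1 m/s
Subgeostrophic (V < V_g = 23 m/s), as expected around a low.

21 m/s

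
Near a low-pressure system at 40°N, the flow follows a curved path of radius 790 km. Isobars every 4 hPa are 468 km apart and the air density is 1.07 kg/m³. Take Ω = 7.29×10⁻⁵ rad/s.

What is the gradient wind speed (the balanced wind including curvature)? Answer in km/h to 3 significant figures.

Coriolis parameter at 40°N:
f = 2Ω sin φ = 2 × 7.29×10⁻⁵ × sin 40° = 9.37×10⁻⁵ s⁻¹
Pressure gradient: |∂P/∂n| = 400 Pa / 468000 m = 8.55×10⁻⁴ Pa/m
Geostrophic speed: V_g = |∂P/∂n|/(fρ) = 8.55×10⁻⁴/(9.37×10⁻⁵ × 1.07) = 8.52 m/s
Around a low, centrifugal force acts outward with Coriolis, so pressure-gradient force balances both:
(1/ρ)|∂P/∂n| = fV + V²/R  →  V² + fR·V − fR·V_g = 0
With fR = 9.37×10⁻⁵ × 790×10³ m = 74.0 m/s:
V = [−fR + √((fR)² + 4 fR V_g)]/2 = [−74.0 + √(74.0² + 4×74.0×8.52)]/2 = 7.72 m/s
Subgeostrophic (V < V_g = 8.52 m/s), as expected around a low.
Converting: 7.72 m/s × 3.6 = 27.8 km/h

27.8 km/h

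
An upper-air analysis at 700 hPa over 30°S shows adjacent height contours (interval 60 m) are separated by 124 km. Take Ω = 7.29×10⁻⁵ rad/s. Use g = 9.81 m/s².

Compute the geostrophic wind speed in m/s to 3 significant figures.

Coriolis parameter at 30°S:
f = 2Ω sin φ = 2 × 7.29×10⁻⁵ × sin 30° = 7.29×10⁻⁵ s⁻¹
Height gradient: |∂Z/∂n| = 60 m / 124000 m = 4.84×10⁻⁴
On a pressure surface, geostrophic balance gives V_g = (g/f)|∂Z/∂n|:
V_g = 9.81 × 4.84×10⁻⁴ / 7.29×10⁻⁵ = 65.1 m/s

65.1 m/s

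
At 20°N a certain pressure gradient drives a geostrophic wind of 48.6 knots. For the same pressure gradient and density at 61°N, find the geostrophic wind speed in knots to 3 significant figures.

19.0 knots

With the same pressure gradient and density, V_g ∝ 1/f ∝ 1/sin φ.
V₂ = V₁ · sin φ₁ / sin φ₂ = 48.6 × sin 20° / sin 61°
V₂ = 48.6 × 0.3420/0.8746 = 19.0 knots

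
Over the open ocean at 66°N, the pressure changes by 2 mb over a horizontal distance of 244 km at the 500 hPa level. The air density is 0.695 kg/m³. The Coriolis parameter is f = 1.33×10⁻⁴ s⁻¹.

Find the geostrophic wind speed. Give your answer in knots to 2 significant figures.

Pressure gradient: |∂P/∂n| = 200 Pa / 244000 m = 8.20×10⁻⁴ Pa/m
Geostrophic balance (pressure-gradient force = Coriolis force):
V_g = (1/(fρ)) |∂P/∂n| = 8.20×10⁻⁴ / (1.33×10⁻⁴ × 0.695) = 8.87 m/s
Converting: 8.87 m/s × 1.944 = 17 knots

17 knots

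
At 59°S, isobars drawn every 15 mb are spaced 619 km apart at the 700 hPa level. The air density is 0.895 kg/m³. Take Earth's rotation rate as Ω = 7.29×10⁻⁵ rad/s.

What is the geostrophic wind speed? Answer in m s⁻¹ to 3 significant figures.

Coriolis parameter at 59°S:
f = 2Ω sin φ = 2 × 7.29×10⁻⁵ × sin 59° = 1.25×10⁻⁴ s⁻¹
Pressure gradient: |∂P/∂n| = 1500 Pa / 619000 m = 2.42×10⁻³ Pa/m
Geostrophic balance (pressure-gradient force = Coriolis force):
V_g = (1/(fρ)) |∂P/∂n| = 2.42×10⁻³ / (1.25×10⁻⁴ × 0.895) = 21.7 m/s

21.7 m s⁻¹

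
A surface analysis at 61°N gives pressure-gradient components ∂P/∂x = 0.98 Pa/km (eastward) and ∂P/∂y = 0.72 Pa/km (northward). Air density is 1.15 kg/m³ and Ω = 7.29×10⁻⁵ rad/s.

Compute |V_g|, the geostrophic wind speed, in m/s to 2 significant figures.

8.3 m/s

Coriolis parameter at 61°N:
f = 2Ω sin φ = 2 × 7.29×10⁻⁵ × sin 61° = 1.28×10⁻⁴ s⁻¹
Component geostrophic relations (x east, y north):
u_g = −(1/(fρ)) ∂P/∂y,  v_g = (1/(fρ)) ∂P/∂x
u_g = −(0.72×10⁻³)/(1.28×10⁻⁴ × 1.15) = −4.91 m/s;  v_g = (0.98×10⁻³)/(1.28×10⁻⁴ × 1.15) = 6.68 m/s
|V_g| = √(u_g² + v_g²) = 8.29 m/s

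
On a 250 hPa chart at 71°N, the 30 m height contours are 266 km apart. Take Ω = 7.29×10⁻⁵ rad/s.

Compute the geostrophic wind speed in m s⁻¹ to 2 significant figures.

Coriolis parameter at 71°N:
f = 2Ω sin φ = 2 × 7.29×10⁻⁵ × sin 71° = 1.38×10⁻⁴ s⁻¹
Height gradient: |∂Z/∂n| = 30 m / 266000 m = 1.13×10⁻⁴
On a pressure surface, geostrophic balance gives V_g = (g/f)|∂Z/∂n|:
V_g = 9.81 × 1.13×10⁻⁴ / 1.38×10⁻⁴ = 8.03 m/s

8.0 m s⁻¹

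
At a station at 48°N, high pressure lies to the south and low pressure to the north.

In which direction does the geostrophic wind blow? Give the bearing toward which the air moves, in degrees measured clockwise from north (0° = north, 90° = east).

090°

The pressure-gradient force points toward the north (bearing 000°).
Geostrophic balance: in the Northern Hemisphere the Coriolis force deflects motion to the right, so the geostrophic wind blows 90° to the right of the pressure-gradient force (low pressure on the left).
Rotating 000° by 90° clockwise gives 090° — the wind blows toward the east.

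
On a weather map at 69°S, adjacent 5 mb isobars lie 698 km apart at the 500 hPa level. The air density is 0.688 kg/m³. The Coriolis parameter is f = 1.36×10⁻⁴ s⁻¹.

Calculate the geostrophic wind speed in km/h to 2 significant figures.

Pressure gradient: |∂P/∂n| = 500 Pa / 698000 m = 7.16×10⁻⁴ Pa/m
Geostrophic balance (pressure-gradient force = Coriolis force):
V_g = (1/(fρ)) |∂P/∂n| = 7.16×10⁻⁴ / (1.36×10⁻⁴ × 0.688) = 7.66 m/s
Converting: 7.66 m/s × 3.6 = 28 km/h

28 km/h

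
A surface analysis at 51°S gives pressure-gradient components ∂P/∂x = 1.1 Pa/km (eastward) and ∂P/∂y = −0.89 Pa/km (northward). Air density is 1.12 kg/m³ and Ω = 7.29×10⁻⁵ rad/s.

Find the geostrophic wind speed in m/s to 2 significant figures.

11 m/s

Coriolis parameter at 51°S:
f = 2Ω sin φ = 2 × 7.29×10⁻⁵ × sin 51° = 1.13×10⁻⁴ s⁻¹
In the Southern Hemisphere f is negative: f = −1.13×10⁻⁴ s⁻¹.
Component geostrophic relations (x east, y north):
u_g = −(1/(fρ)) ∂P/∂y,  v_g = (1/(fρ)) ∂P/∂x
u_g = −(−0.89×10⁻³)/(−1.13×10⁻⁴ × 1.12) = −7.01 m/s;  v_g = (1.1×10⁻³)/(−1.13×10⁻⁴ × 1.12) = −8.67 m/s
|V_g| = √(u_g² + v_g²) = 11.1 m/s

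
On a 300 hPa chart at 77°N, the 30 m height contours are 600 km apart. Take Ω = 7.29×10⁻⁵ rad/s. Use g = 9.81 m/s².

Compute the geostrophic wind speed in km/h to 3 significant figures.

12.4 km/h

Coriolis parameter at 77°N:
f = 2Ω sin φ = 2 × 7.29×10⁻⁵ × sin 77° = 1.42×10⁻⁴ s⁻¹
Height gradient: |∂Z/∂n| = 30 m / 600000 m = 5.00×10⁻⁵
On a pressure surface, geostrophic balance gives V_g = (g/f)|∂Z/∂n|:
V_g = 9.81 × 5.00×10⁻⁵ / 1.42×10⁻⁴ = 3.45 m/s
Converting: 3.45 m/s × 3.6 = 12.4 km/h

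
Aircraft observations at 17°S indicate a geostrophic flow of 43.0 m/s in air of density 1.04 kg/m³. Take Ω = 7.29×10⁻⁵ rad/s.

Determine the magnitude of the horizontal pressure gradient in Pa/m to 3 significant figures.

1.91×10⁻³ Pa/m

Coriolis parameter at 17°S:
f = 2Ω sin φ = 2 × 7.29×10⁻⁵ × sin 17° = 4.26×10⁻⁵ s⁻¹
Geostrophic balance rearranged: |∂P/∂n| = f ρ V_g
|∂P/∂n| = 4.26×10⁻⁵ × 1.04 × 43.0 = 1.91×10⁻³ Pa/m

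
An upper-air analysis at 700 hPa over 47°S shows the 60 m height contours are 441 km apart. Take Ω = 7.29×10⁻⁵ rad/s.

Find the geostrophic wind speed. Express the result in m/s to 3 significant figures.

12.5 m/s

Coriolis parameter at 47°S:
f = 2Ω sin φ = 2 × 7.29×10⁻⁵ × sin 47° = 1.07×10⁻⁴ s⁻¹
Height gradient: |∂Z/∂n| = 60 m / 441000 m = 1.36×10⁻⁴
On a pressure surface, geostrophic balance gives V_g = (g/f)|∂Z/∂n|:
V_g = 9.81 × 1.36×10⁻⁴ / 1.07×10⁻⁴ = 12.5 m/s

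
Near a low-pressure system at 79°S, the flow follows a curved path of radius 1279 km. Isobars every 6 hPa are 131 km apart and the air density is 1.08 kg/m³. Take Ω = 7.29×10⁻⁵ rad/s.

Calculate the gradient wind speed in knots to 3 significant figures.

Coriolis parameter at 79°S:
f = 2Ω sin φ = 2 × 7.29×10⁻⁵ × sin 79° = 1.43×10⁻⁴ s⁻¹
Pressure gradient: |∂P/∂n| = 600 Pa / 131000 m = 4.58×10⁻³ Pa/m
Geostrophic speed: V_g = |∂P/∂n|/(fρ) = 4.58×10⁻³/(1.43×10⁻⁴ × 1.08) = 29.6 m/s
Around a low, centrifugal force acts outward with Coriolis, so pressure-gradient force balances both:
(1/ρ)|∂P/∂n| = fV + V²/R  →  V² + fR·V − fR·V_g = 0
With fR = 1.43×10⁻⁴ × 1279×10³ m = 183 m/s:
V = [−fR + √((fR)² + 4 fR V_g)]/2 = [−183 + √(183² + 4×183×29.6)]/2 = 26 m/s
Subgeostrophic (V < V_g = 29.6 m/s), as expected around a low.
Converting: 26 m/s × 1.944 = 50.4 knots

50.4 knots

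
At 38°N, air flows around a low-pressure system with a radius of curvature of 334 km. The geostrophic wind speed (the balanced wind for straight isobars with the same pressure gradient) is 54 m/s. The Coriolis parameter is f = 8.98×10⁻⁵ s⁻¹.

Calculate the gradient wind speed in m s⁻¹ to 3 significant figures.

Around a low, centrifugal force acts outward with Coriolis, so pressure-gradient force balances both:
(1/ρ)|∂P/∂n| = fV + V²/R  →  V² + fR·V − fR·V_g = 0
With fR = 8.98×10⁻⁵ × 334×10³ m = 30.0 m/s:
V = [−fR + √((fR)² + 4 fR V_g)]/2 = [−30.0 + √(30.0² + 4×30.0×54)]/2 = 28 m/s
Subgeostrophic (V < V_g = 54 m/s), as expected around a low.

28.0 m s⁻¹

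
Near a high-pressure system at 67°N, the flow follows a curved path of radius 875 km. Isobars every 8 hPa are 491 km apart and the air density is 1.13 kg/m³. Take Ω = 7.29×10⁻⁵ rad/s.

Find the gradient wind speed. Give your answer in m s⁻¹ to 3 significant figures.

Coriolis parameter at 67°N:
f = 2Ω sin φ = 2 × 7.29×10⁻⁵ × sin 67° = 1.34×10⁻⁴ s⁻¹
Pressure gradient: |∂P/∂n| = 800 Pa / 491000 m = 1.63×10⁻³ Pa/m
Geostrophic speed: V_g = |∂P/∂n|/(fρ) = 1.63×10⁻³/(1.34×10⁻⁴ × 1.13) = 10.7 m/s
Around a high, pressure-gradient force acts outward with centrifugal, so Coriolis balances both:
fV = (1/ρ)|∂P/∂n| + V²/R  →  V² − fR·V + fR·V_g = 0
With fR = 1.34×10⁻⁴ × 875×10³ m = 117 m/s:
V = [fR − √((fR)² − 4 fR V_g)]/2 = [117 − √(117² − 4×117×10.7)]/2 = 12 m/s
Supergeostrophic (V > V_g = 10.7 m/s), as expected around a high.

12.0 m s⁻¹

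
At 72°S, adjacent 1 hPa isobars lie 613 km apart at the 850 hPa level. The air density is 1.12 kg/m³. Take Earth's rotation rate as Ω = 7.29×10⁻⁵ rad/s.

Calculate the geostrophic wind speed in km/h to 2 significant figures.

3.8 km/h

Coriolis parameter at 72°S:
f = 2Ω sin φ = 2 × 7.29×10⁻⁵ × sin 72° = 1.39×10⁻⁴ s⁻¹
Pressure gradient: |∂P/∂n| = 100 Pa / 613000 m = 1.63×10⁻⁴ Pa/m
Geostrophic balance (pressure-gradient force = Coriolis force):
V_g = (1/(fρ)) |∂P/∂n| = 1.63×10⁻⁴ / (1.39×10⁻⁴ × 1.12) = 1.05 m/s
Converting: 1.05 m/s × 3.6 = 3.8 km/h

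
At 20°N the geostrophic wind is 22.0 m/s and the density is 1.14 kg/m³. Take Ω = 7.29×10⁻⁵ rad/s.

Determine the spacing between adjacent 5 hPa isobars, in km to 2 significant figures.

400 km

Coriolis parameter at 20°N:
f = 2Ω sin φ = 2 × 7.29×10⁻⁵ × sin 20° = 4.99×10⁻⁵ s⁻¹
Geostrophic balance rearranged: |∂P/∂n| = f ρ V_g
|∂P/∂n| = 4.99×10⁻⁵ × 1.14 × 22.0 = 1.25×10⁻³ Pa/m
Isobar spacing: Δn = ΔP/|∂P/∂n| = 500 Pa / 1.25×10⁻³ Pa/m = 399791 m ≈ 400 km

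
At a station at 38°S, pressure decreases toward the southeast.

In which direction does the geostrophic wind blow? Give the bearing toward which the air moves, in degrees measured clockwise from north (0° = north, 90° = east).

045°

The pressure-gradient force points toward the southeast (bearing 135°).
Geostrophic balance: in the Southern Hemisphere the Coriolis force deflects motion to the left, so the geostrophic wind blows 90° to the left of the pressure-gradient force (low pressure on the right).
Rotating 135° by 90° counterclockwise gives 045° — the wind blows toward the northeast.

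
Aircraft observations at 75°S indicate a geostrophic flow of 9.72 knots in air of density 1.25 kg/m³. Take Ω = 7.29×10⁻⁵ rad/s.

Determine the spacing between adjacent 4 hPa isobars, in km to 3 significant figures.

454 km

Coriolis parameter at 75°S:
f = 2Ω sin φ = 2 × 7.29×10⁻⁵ × sin 75° = 1.41×10⁻⁴ s⁻¹
Wind speed in SI: 9.72 knots = 5.00 m/s
Geostrophic balance rearranged: |∂P/∂n| = f ρ V_g
|∂P/∂n| = 1.41×10⁻⁴ × 1.25 × 5.00 = 8.80×10⁻⁴ Pa/m
Isobar spacing: Δn = ΔP/|∂P/∂n| = 400 Pa / 8.80×10⁻⁴ Pa/m = 454406 m ≈ 454 km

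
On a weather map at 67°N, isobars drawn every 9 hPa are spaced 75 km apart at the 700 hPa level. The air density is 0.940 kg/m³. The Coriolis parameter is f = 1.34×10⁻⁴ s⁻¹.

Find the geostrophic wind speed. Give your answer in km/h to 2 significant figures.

Pressure gradient: |∂P/∂n| = 900 Pa / 75000 m = 1.20×10⁻² Pa/m
Geostrophic balance (pressure-gradient force = Coriolis force):
V_g = (1/(fρ)) |∂P/∂n| = 1.20×10⁻² / (1.34×10⁻⁴ × 0.940) = 95.3 m/s
Converting: 95.3 m/s × 3.6 = 340 km/h

340 km/h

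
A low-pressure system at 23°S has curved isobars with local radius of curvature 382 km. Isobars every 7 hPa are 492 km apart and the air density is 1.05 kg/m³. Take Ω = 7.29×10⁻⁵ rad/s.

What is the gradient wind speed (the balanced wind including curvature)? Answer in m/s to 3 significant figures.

Coriolis parameter at 23°S:
f = 2Ω sin φ = 2 × 7.29×10⁻⁵ × sin 23° = 5.70×10⁻⁵ s⁻¹
Pressure gradient: |∂P/∂n| = 700 Pa / 492000 m = 1.42×10⁻³ Pa/m
Geostrophic speed: V_g = |∂P/∂n|/(fρ) = 1.42×10⁻³/(5.70×10⁻⁵ × 1.05) = 23.8 m/s
Around a low, centrifugal force acts outward with Coriolis, so pressure-gradient force balances both:
(1/ρ)|∂P/∂n| = fV + V²/R  →  V² + fR·V − fR·V_g = 0
With fR = 5.70×10⁻⁵ × 382×10³ m = 21.8 m/s:
V = [−fR + √((fR)² + 4 fR V_g)]/2 = [−21.8 + √(21.8² + 4×21.8×23.8)]/2 = 14.3 m/s
Subgeostrophic (V < V_g = 23.8 m/s), as expected around a low.

14.3 m/s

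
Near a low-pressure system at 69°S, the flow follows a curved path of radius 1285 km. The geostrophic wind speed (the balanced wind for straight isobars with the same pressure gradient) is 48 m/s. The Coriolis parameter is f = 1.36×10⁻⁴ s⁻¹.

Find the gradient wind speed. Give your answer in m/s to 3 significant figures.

Around a low, centrifugal force acts outward with Coriolis, so pressure-gradient force balances both:
(1/ρ)|∂P/∂n| = fV + V²/R  →  V² + fR·V − fR·V_g = 0
With fR = 1.36×10⁻⁴ × 1285×10³ m = 175 m/s:
V = [−fR + √((fR)² + 4 fR V_g)]/2 = [−175 + √(175² + 4×175×48)]/2 = 39.2 m/s
Subgeostrophic (V < V_g = 48 m/s), as expected around a low.

39.2 m/s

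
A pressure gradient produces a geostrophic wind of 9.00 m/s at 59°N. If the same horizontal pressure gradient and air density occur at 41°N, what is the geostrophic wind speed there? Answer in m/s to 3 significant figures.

11.8 m/s

With the same pressure gradient and density, V_g ∝ 1/f ∝ 1/sin φ.
V₂ = V₁ · sin φ₁ / sin φ₂ = 9.00 × sin 59° / sin 41°
V₂ = 9.00 × 0.8572/0.6561 = 11.8 m/s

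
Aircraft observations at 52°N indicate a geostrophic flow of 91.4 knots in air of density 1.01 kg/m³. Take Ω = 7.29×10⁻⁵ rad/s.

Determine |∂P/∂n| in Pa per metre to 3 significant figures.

5.46×10⁻³ Pa/m

Coriolis parameter at 52°N:
f = 2Ω sin φ = 2 × 7.29×10⁻⁵ × sin 52° = 1.15×10⁻⁴ s⁻¹
Wind speed in SI: 91.4 knots = 47.0 m/s
Geostrophic balance rearranged: |∂P/∂n| = f ρ V_g
|∂P/∂n| = 1.15×10⁻⁴ × 1.01 × 47.0 = 5.46×10⁻³ Pa/m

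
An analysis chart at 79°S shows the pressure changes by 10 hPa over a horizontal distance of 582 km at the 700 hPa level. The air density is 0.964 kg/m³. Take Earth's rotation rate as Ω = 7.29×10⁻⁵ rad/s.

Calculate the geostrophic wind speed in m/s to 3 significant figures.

Coriolis parameter at 79°S:
f = 2Ω sin φ = 2 × 7.29×10⁻⁵ × sin 79° = 1.43×10⁻⁴ s⁻¹
Pressure gradient: |∂P/∂n| = 1000 Pa / 582000 m = 1.72×10⁻³ Pa/m
Geostrophic balance (pressure-gradient force = Coriolis force):
V_g = (1/(fρ)) |∂P/∂n| = 1.72×10⁻³ / (1.43×10⁻⁴ × 0.964) = 12.5 m/s

12.5 m/s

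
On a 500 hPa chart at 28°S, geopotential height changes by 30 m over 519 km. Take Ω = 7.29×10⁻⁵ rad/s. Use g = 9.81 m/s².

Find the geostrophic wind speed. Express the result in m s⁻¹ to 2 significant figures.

8.3 m s⁻¹

Coriolis parameter at 28°S:
f = 2Ω sin φ = 2 × 7.29×10⁻⁵ × sin 28° = 6.84×10⁻⁵ s⁻¹
Height gradient: |∂Z/∂n| = 30 m / 519000 m = 5.78×10⁻⁵
On a pressure surface, geostrophic balance gives V_g = (g/f)|∂Z/∂n|:
V_g = 9.81 × 5.78×10⁻⁵ / 6.84×10⁻⁵ = 8.28 m/s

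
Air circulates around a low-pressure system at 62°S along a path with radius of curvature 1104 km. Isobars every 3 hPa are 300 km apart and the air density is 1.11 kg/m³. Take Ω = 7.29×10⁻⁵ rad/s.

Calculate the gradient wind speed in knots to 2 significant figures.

13 knots

Coriolis parameter at 62°S:
f = 2Ω sin φ = 2 × 7.29×10⁻⁵ × sin 62° = 1.29×10⁻⁴ s⁻¹
Pressure gradient: |∂P/∂n| = 300 Pa / 300000 m = 1.00×10⁻³ Pa/m
Geostrophic speed: V_g = |∂P/∂n|/(fρ) = 1.00×10⁻³/(1.29×10⁻⁴ × 1.11) = 7.00 m/s
Around a low, centrifugal force acts outward with Coriolis, so pressure-gradient force balances both:
(1/ρ)|∂P/∂n| = fV + V²/R  →  V² + fR·V − fR·V_g = 0
With fR = 1.29×10⁻⁴ × 1104×10³ m = 142 m/s:
V = [−fR + √((fR)² + 4 fR V_g)]/2 = [−142 + √(142² + 4×142×7)]/2 = 6.68 m/s
Subgeostrophic (V < V_g = 7 m/s), as expected around a low.
Converting: 6.68 m/s × 1.944 = 13 knots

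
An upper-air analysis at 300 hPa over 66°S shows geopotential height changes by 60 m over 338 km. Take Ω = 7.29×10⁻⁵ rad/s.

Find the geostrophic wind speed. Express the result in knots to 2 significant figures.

Coriolis parameter at 66°S:
f = 2Ω sin φ = 2 × 7.29×10⁻⁵ × sin 66° = 1.33×10⁻⁴ s⁻¹
Height gradient: |∂Z/∂n| = 60 m / 338000 m = 1.78×10⁻⁴
On a pressure surface, geostrophic balance gives V_g = (g/f)|∂Z/∂n|:
V_g = 9.81 × 1.78×10⁻⁴ / 1.33×10⁻⁴ = 13.1 m/s
Converting: 13.1 m/s × 1.944 = 25 knots

25 knots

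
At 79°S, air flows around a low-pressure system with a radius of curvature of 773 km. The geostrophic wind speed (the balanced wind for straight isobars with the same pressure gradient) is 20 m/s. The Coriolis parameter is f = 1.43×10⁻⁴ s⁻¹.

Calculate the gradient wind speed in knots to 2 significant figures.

34 knots

Around a low, centrifugal force acts outward with Coriolis, so pressure-gradient force balances both:
(1/ρ)|∂P/∂n| = fV + V²/R  →  V² + fR·V − fR·V_g = 0
With fR = 1.43×10⁻⁴ × 773×10³ m = 111 m/s:
V = [−fR + √((fR)² + 4 fR V_g)]/2 = [−111 + √(111² + 4×111×20)]/2 = 17.3 m/s
Subgeostrophic (V < V_g = 20 m/s), as expected around a low.
Converting: 17.3 m/s × 1.944 = 34 knots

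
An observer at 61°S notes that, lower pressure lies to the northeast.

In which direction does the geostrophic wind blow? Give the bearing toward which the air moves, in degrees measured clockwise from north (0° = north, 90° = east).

The pressure-gradient force points toward the northeast (bearing 045°).
Geostrophic balance: in the Southern Hemisphere the Coriolis force deflects motion to the left, so the geostrophic wind blows 90° to the left of the pressure-gradient force (low pressure on the right).
Rotating 045° by 90° counterclockwise gives 315° — the wind blows toward the northwest.

315°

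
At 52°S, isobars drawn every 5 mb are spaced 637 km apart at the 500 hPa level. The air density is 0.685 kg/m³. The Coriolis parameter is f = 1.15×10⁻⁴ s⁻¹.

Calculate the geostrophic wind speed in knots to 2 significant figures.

Pressure gradient: |∂P/∂n| = 500 Pa / 637000 m = 7.85×10⁻⁴ Pa/m
Geostrophic balance (pressure-gradient force = Coriolis force):
V_g = (1/(fρ)) |∂P/∂n| = 7.85×10⁻⁴ / (1.15×10⁻⁴ × 0.685) = 9.96 m/s
Converting: 9.96 m/s × 1.944 = 19 knots

19 knots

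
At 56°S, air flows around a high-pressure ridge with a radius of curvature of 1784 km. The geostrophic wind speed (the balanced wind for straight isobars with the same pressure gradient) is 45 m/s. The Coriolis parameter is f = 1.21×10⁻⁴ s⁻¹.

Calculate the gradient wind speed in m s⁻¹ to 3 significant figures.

Around a high, pressure-gradient force acts outward with centrifugal, so Coriolis balances both:
fV = (1/ρ)|∂P/∂n| + V²/R  →  V² − fR·V + fR·V_g = 0
With fR = 1.21×10⁻⁴ × 1784×10³ m = 216 m/s:
V = [fR − √((fR)² − 4 fR V_g)]/2 = [216 − √(216² − 4×216×45)]/2 = 63.9 m/s
Supergeostrophic (V > V_g = 45 m/s), as expected around a high.

63.9 m s⁻¹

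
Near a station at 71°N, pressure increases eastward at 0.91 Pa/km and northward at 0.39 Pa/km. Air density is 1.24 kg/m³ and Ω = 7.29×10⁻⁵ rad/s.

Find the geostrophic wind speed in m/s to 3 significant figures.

5.79 m/s

Coriolis parameter at 71°N:
f = 2Ω sin φ = 2 × 7.29×10⁻⁵ × sin 71° = 1.38×10⁻⁴ s⁻¹
Component geostrophic relations (x east, y north):
u_g = −(1/(fρ)) ∂P/∂y,  v_g = (1/(fρ)) ∂P/∂x
u_g = −(0.39×10⁻³)/(1.38×10⁻⁴ × 1.24) = −2.28 m/s;  v_g = (0.91×10⁻³)/(1.38×10⁻⁴ × 1.24) = 5.32 m/s
|V_g| = √(u_g² + v_g²) = 5.79 m/s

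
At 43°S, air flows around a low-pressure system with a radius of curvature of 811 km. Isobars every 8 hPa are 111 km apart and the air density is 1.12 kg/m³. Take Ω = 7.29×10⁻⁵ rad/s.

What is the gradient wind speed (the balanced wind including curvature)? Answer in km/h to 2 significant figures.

150 km/h

Coriolis parameter at 43°S:
f = 2Ω sin φ = 2 × 7.29×10⁻⁵ × sin 43° = 9.94×10⁻⁵ s⁻¹
Pressure gradient: |∂P/∂n| = 800 Pa / 111000 m = 7.21×10⁻³ Pa/m
Geostrophic speed: V_g = |∂P/∂n|/(fρ) = 7.21×10⁻³/(9.94×10⁻⁵ × 1.12) = 64.7 m/s
Around a low, centrifugal force acts outward with Coriolis, so pressure-gradient force balances both:
(1/ρ)|∂P/∂n| = fV + V²/R  →  V² + fR·V − fR·V_g = 0
With fR = 9.94×10⁻⁵ × 811×10³ m = 80.6 m/s:
V = [−fR + √((fR)² + 4 fR V_g)]/2 = [−80.6 + √(80.6² + 4×80.6×64.7)]/2 = 42.4 m/s
Subgeostrophic (V < V_g = 64.7 m/s), as expected around a low.
Converting: 42.4 m/s × 3.6 = 150 km/h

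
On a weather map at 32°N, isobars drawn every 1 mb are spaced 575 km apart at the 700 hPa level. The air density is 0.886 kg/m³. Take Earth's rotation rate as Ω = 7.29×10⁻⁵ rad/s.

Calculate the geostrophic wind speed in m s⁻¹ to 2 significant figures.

2.5 m s⁻¹

Coriolis parameter at 32°N:
f = 2Ω sin φ = 2 × 7.29×10⁻⁵ × sin 32° = 7.73×10⁻⁵ s⁻¹
Pressure gradient: |∂P/∂n| = 100 Pa / 575000 m = 1.74×10⁻⁴ Pa/m
Geostrophic balance (pressure-gradient force = Coriolis force):
V_g = (1/(fρ)) |∂P/∂n| = 1.74×10⁻⁴ / (7.73×10⁻⁵ × 0.886) = 2.54 m/s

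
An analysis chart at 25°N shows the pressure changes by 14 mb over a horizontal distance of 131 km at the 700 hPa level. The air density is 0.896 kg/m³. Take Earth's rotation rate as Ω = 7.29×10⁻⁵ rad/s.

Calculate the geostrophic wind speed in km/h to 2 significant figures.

Coriolis parameter at 25°N:
f = 2Ω sin φ = 2 × 7.29×10⁻⁵ × sin 25° = 6.16×10⁻⁵ s⁻¹
Pressure gradient: |∂P/∂n| = 1400 Pa / 131000 m = 1.07×10⁻² Pa/m
Geostrophic balance (pressure-gradient force = Coriolis force):
V_g = (1/(fρ)) |∂P/∂n| = 1.07×10⁻² / (6.16×10⁻⁵ × 0.896) = 194 m/s
Converting: 194 m/s × 3.6 = 700 km/h

700 km/h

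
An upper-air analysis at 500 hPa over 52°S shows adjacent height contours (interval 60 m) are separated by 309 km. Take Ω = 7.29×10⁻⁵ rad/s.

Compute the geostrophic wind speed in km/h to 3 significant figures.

59.7 km/h

Coriolis parameter at 52°S:
f = 2Ω sin φ = 2 × 7.29×10⁻⁵ × sin 52° = 1.15×10⁻⁴ s⁻¹
Height gradient: |∂Z/∂n| = 60 m / 309000 m = 1.94×10⁻⁴
On a pressure surface, geostrophic balance gives V_g = (g/f)|∂Z/∂n|:
V_g = 9.81 × 1.94×10⁻⁴ / 1.15×10⁻⁴ = 16.6 m/s
Converting: 16.6 m/s × 3.6 = 59.7 km/h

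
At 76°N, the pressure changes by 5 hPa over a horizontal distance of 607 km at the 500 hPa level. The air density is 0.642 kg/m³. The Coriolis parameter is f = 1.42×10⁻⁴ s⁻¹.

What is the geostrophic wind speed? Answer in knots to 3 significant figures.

17.6 knots

Pressure gradient: |∂P/∂n| = 500 Pa / 607000 m = 8.24×10⁻⁴ Pa/m
Geostrophic balance (pressure-gradient force = Coriolis force):
V_g = (1/(fρ)) |∂P/∂n| = 8.24×10⁻⁴ / (1.42×10⁻⁴ × 0.642) = 9.04 m/s
Converting: 9.04 m/s × 1.944 = 17.6 knots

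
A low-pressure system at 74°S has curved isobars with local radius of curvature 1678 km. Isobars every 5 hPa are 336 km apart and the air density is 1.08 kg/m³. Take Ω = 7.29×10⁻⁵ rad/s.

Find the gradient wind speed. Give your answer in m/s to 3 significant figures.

9.45 m/s

Coriolis parameter at 74°S:
f = 2Ω sin φ = 2 × 7.29×10⁻⁵ × sin 74° = 1.40×10⁻⁴ s⁻¹
Pressure gradient: |∂P/∂n| = 500 Pa / 336000 m = 1.49×10⁻³ Pa/m
Geostrophic speed: V_g = |∂P/∂n|/(fρ) = 1.49×10⁻³/(1.40×10⁻⁴ × 1.08) = 9.83 m/s
Around a low, centrifugal force acts outward with Coriolis, so pressure-gradient force balances both:
(1/ρ)|∂P/∂n| = fV + V²/R  →  V² + fR·V − fR·V_g = 0
With fR = 1.40×10⁻⁴ × 1678×10³ m = 235 m/s:
V = [−fR + √((fR)² + 4 fR V_g)]/2 = [−235 + √(235² + 4×235×9.83)]/2 = 9.45 m/s
Subgeostrophic (V < V_g = 9.83 m/s), as expected around a low.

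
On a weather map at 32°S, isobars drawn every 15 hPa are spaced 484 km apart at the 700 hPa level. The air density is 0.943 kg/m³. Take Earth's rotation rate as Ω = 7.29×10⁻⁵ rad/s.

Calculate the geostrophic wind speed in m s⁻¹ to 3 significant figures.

42.5 m s⁻¹

Coriolis parameter at 32°S:
f = 2Ω sin φ = 2 × 7.29×10⁻⁵ × sin 32° = 7.73×10⁻⁵ s⁻¹
Pressure gradient: |∂P/∂n| = 1500 Pa / 484000 m = 3.10×10⁻³ Pa/m
Geostrophic balance (pressure-gradient force = Coriolis force):
V_g = (1/(fρ)) |∂P/∂n| = 3.10×10⁻³ / (7.73×10⁻⁵ × 0.943) = 42.5 m/s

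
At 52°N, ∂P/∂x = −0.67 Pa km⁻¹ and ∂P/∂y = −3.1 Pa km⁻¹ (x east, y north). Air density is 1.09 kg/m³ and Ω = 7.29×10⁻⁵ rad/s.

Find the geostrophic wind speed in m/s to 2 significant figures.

25 m/s

Coriolis parameter at 52°N:
f = 2Ω sin φ = 2 × 7.29×10⁻⁵ × sin 52° = 1.15×10⁻⁴ s⁻¹
Component geostrophic relations (x east, y north):
u_g = −(1/(fρ)) ∂P/∂y,  v_g = (1/(fρ)) ∂P/∂x
u_g = −(−3.1×10⁻³)/(1.15×10⁻⁴ × 1.09) = 24.8 m/s;  v_g = (−0.67×10⁻³)/(1.15×10⁻⁴ × 1.09) = −5.35 m/s
|V_g| = √(u_g² + v_g²) = 25.3 m/s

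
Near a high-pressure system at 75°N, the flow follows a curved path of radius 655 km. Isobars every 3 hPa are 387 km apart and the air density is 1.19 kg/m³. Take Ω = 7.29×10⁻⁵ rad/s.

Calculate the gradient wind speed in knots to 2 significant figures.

9.5 knots

Coriolis parameter at 75°N:
f = 2Ω sin φ = 2 × 7.29×10⁻⁵ × sin 75° = 1.41×10⁻⁴ s⁻¹
Pressure gradient: |∂P/∂n| = 300 Pa / 387000 m = 7.75×10⁻⁴ Pa/m
Geostrophic speed: V_g = |∂P/∂n|/(fρ) = 7.75×10⁻⁴/(1.41×10⁻⁴ × 1.19) = 4.63 m/s
Around a high, pressure-gradient force acts outward with centrifugal, so Coriolis balances both:
fV = (1/ρ)|∂P/∂n| + V²/R  →  V² − fR·V + fR·V_g = 0
With fR = 1.41×10⁻⁴ × 655×10³ m = 92.2 m/s:
V = [fR − √((fR)² − 4 fR V_g)]/2 = [92.2 − √(92.2² − 4×92.2×4.63)]/2 = 4.88 m/s
Supergeostrophic (V > V_g = 4.63 m/s), as expected around a high.
Converting: 4.88 m/s × 1.944 = 9.5 knots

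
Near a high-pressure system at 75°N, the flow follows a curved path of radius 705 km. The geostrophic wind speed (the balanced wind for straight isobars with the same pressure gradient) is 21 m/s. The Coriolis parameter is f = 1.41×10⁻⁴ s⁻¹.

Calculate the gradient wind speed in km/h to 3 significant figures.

108 km/h

Around a high, pressure-gradient force acts outward with centrifugal, so Coriolis balances both:
fV = (1/ρ)|∂P/∂n| + V²/R  →  V² − fR·V + fR·V_g = 0
With fR = 1.41×10⁻⁴ × 705×10³ m = 99.4 m/s:
V = [fR − √((fR)² − 4 fR V_g)]/2 = [99.4 − √(99.4² − 4×99.4×21)]/2 = 30.1 m/s
Supergeostrophic (V > V_g = 21 m/s), as expected around a high.
Converting: 30.1 m/s × 3.6 = 108 km/h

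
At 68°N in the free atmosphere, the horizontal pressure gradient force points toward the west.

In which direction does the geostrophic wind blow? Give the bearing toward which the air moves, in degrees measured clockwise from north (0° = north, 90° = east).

The pressure-gradient force points toward the west (bearing 270°).
Geostrophic balance: in the Northern Hemisphere the Coriolis force deflects motion to the right, so the geostrophic wind blows 90° to the right of the pressure-gradient force (low pressure on the left).
Rotating 270° by 90° clockwise gives 000° — the wind blows toward the north.

000°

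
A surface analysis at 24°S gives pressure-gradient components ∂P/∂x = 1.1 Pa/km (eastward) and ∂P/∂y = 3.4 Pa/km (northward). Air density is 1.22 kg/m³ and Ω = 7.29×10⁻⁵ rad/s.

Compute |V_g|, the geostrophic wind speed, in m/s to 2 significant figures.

Coriolis parameter at 24°S:
f = 2Ω sin φ = 2 × 7.29×10⁻⁵ × sin 24° = 5.93×10⁻⁵ s⁻¹
In the Southern Hemisphere f is negative: f = −5.93×10⁻⁵ s⁻¹.
Component geostrophic relations (x east, y north):
u_g = −(1/(fρ)) ∂P/∂y,  v_g = (1/(fρ)) ∂P/∂x
u_g = −(3.4×10⁻³)/(−5.93×10⁻⁵ × 1.22) = 47.0 m/s;  v_g = (1.1×10⁻³)/(−5.93×10⁻⁵ × 1.22) = −15.2 m/s
|V_g| = √(u_g² + v_g²) = 49.4 m/s

49 m/s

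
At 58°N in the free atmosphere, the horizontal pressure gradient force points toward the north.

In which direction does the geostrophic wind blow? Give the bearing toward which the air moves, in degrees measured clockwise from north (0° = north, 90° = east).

The pressure-gradient force points toward the north (bearing 000°).
Geostrophic balance: in the Northern Hemisphere the Coriolis force deflects motion to the right, so the geostrophic wind blows 90° to the right of the pressure-gradient force (low pressure on the left).
Rotating 000° by 90° clockwise gives 090° — the wind blows toward the east.

090°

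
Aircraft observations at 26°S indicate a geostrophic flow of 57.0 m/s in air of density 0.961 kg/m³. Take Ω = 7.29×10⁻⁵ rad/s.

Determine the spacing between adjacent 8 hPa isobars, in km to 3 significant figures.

Coriolis parameter at 26°S:
f = 2Ω sin φ = 2 × 7.29×10⁻⁵ × sin 26° = 6.39×10⁻⁵ s⁻¹
Geostrophic balance rearranged: |∂P/∂n| = f ρ V_g
|∂P/∂n| = 6.39×10⁻⁵ × 0.961 × 57.0 = 3.50×10⁻³ Pa/m
Isobar spacing: Δn = ΔP/|∂P/∂n| = 800 Pa / 3.50×10⁻³ Pa/m = 228503 m ≈ 229 km

229 km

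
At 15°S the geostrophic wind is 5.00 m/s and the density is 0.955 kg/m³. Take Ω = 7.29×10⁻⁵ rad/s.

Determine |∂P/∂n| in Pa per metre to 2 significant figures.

1.8×10⁻⁴ Pa/m

Coriolis parameter at 15°S:
f = 2Ω sin φ = 2 × 7.29×10⁻⁵ × sin 15° = 3.77×10⁻⁵ s⁻¹
Geostrophic balance rearranged: |∂P/∂n| = f ρ V_g
|∂P/∂n| = 3.77×10⁻⁵ × 0.955 × 5.00 = 1.80×10⁻⁴ Pa/m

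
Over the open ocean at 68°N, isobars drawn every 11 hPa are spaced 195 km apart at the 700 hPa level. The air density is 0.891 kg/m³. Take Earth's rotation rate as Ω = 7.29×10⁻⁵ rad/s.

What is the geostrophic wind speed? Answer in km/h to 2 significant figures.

170 km/h

Coriolis parameter at 68°N:
f = 2Ω sin φ = 2 × 7.29×10⁻⁵ × sin 68° = 1.35×10⁻⁴ s⁻¹
Pressure gradient: |∂P/∂n| = 1100 Pa / 195000 m = 5.64×10⁻³ Pa/m
Geostrophic balance (pressure-gradient force = Coriolis force):
V_g = (1/(fρ)) |∂P/∂n| = 5.64×10⁻³ / (1.35×10⁻⁴ × 0.891) = 46.8 m/s
Converting: 46.8 m/s × 3.6 = 170 km/h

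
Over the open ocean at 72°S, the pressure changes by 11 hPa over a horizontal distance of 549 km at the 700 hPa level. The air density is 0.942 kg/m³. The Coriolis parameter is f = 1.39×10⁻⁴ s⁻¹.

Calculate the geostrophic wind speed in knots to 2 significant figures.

Pressure gradient: |∂P/∂n| = 1100 Pa / 549000 m = 2.00×10⁻³ Pa/m
Geostrophic balance (pressure-gradient force = Coriolis force):
V_g = (1/(fρ)) |∂P/∂n| = 2.00×10⁻³ / (1.39×10⁻⁴ × 0.942) = 15.3 m/s
Converting: 15.3 m/s × 1.944 = 30 knots

30 knots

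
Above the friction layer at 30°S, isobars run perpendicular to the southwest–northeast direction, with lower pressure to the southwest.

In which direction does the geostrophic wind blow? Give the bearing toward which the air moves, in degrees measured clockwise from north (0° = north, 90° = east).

135°

The pressure-gradient force points toward the southwest (bearing 225°).
Geostrophic balance: in the Southern Hemisphere the Coriolis force deflects motion to the left, so the geostrophic wind blows 90° to the left of the pressure-gradient force (low pressure on the right).
Rotating 225° by 90° counterclockwise gives 135° — the wind blows toward the southeast.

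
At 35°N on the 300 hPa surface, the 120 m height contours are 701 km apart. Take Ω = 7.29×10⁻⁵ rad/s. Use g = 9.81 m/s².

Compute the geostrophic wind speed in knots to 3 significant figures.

Coriolis parameter at 35°N:
f = 2Ω sin φ = 2 × 7.29×10⁻⁵ × sin 35° = 8.36×10⁻⁵ s⁻¹
Height gradient: |∂Z/∂n| = 120 m / 701000 m = 1.71×10⁻⁴
On a pressure surface, geostrophic balance gives V_g = (g/f)|∂Z/∂n|:
V_g = 9.81 × 1.71×10⁻⁴ / 8.36×10⁻⁵ = 20.1 m/s
Converting: 20.1 m/s × 1.944 = 39.0 knots

39.0 knots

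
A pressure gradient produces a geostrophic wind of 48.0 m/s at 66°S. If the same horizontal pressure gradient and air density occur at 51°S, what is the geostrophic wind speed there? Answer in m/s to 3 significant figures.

With the same pressure gradient and density, V_g ∝ 1/f ∝ 1/sin φ.
V₂ = V₁ · sin φ₁ / sin φ₂ = 48.0 × sin 66° / sin 51°
V₂ = 48.0 × 0.9135/0.7771 = 56.4 m/s

56.4 m/s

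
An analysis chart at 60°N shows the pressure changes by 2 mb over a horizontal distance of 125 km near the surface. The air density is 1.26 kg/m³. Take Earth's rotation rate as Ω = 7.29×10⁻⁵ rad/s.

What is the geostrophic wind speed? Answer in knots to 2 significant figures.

Coriolis parameter at 60°N:
f = 2Ω sin φ = 2 × 7.29×10⁻⁵ × sin 60° = 1.26×10⁻⁴ s⁻¹
Pressure gradient: |∂P/∂n| = 200 Pa / 125000 m = 1.60×10⁻³ Pa/m
Geostrophic balance (pressure-gradient force = Coriolis force):
V_g = (1/(fρ)) |∂P/∂n| = 1.60×10⁻³ / (1.26×10⁻⁴ × 1.26) = 10.1 m/s
Converting: 10.1 m/s × 1.944 = 20 knots

20 knots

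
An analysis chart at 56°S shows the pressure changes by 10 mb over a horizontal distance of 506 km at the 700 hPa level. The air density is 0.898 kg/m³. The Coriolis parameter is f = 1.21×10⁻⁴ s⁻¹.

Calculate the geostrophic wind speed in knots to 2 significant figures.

Pressure gradient: |∂P/∂n| = 1000 Pa / 506000 m = 1.98×10⁻³ Pa/m
Geostrophic balance (pressure-gradient force = Coriolis force):
V_g = (1/(fρ)) |∂P/∂n| = 1.98×10⁻³ / (1.21×10⁻⁴ × 0.898) = 18.2 m/s
Converting: 18.2 m/s × 1.944 = 35 knots

35 knots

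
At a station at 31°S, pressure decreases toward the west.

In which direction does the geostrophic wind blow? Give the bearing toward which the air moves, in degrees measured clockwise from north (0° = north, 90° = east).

180°

The pressure-gradient force points toward the west (bearing 270°).
Geostrophic balance: in the Southern Hemisphere the Coriolis force deflects motion to the left, so the geostrophic wind blows 90° to the left of the pressure-gradient force (low pressure on the right).
Rotating 270° by 90° counterclockwise gives 180° — the wind blows toward the south.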